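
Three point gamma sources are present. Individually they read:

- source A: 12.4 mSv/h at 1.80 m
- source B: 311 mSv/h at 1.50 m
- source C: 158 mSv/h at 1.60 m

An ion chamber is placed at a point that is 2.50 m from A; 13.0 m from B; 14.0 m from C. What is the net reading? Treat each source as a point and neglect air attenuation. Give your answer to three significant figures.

Each source contributes Iᵢ·(dᵢ/rᵢ)²; contributions add.
A: 12.4 × (1.80/2.50)² = 6.428 mSv/h
B: 311 × (1.50/13.0)² = 4.141 mSv/h
C: 158 × (1.60/14.0)² = 2.064 mSv/h
Total = 6.428 + 4.141 + 2.064 = 12.63 mSv/h.

12.6 mSv/h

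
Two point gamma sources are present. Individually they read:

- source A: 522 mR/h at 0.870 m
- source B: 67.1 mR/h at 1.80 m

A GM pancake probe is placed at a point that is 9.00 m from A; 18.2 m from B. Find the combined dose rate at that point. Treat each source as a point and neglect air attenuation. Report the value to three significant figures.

By superposition, sum each source's inverse-square contribution:
A: 522 × (0.870/9.00)² = 4.878 mR/h
B: 67.1 × (1.80/18.2)² = 0.6563 mR/h
Total = 4.878 + 0.6563 = 5.534 mR/h.

5.53 mR/h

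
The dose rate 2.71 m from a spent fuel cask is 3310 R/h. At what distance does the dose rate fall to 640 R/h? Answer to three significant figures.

Since intensity falls as 1/r², d₂ = d₁·√(I₁/I₂).
I₁/I₂ = 3310/640 = 5.172, so d₂ = 2.71 × √5.172 = 6.163 m.

6.16 m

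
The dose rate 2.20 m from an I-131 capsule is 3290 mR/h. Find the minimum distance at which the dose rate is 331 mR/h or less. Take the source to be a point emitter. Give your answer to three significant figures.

6.94 m

By the inverse-square law, d₂ = d₁·√(I₁/I₂).
I₁/I₂ = 3290/331 = 9.940, so d₂ = 2.20 × √9.940 = 6.936 m.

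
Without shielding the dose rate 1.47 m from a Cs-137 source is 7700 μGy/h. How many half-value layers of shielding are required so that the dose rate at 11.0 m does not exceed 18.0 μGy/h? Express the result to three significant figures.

At 11.0 m, distance alone gives (1.47/11.0)² = 0.01786, so 7700 × 0.01786 = 137.5 μGy/h.
Further attenuation needed: 137.5/18.0 = 7.639.
n = log₂(7.639) = 2.933 half-value layers.

2.93 half-value layers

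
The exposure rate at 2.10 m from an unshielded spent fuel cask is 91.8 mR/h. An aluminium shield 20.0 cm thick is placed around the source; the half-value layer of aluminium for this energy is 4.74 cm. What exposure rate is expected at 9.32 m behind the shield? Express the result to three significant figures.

0.250 mR/h

Distance alone: 91.8 × (2.10/9.32)² = 91.8 × 0.05077 = 4.661 mR/h.
Shield: 20.0/4.74 = 4.219 half-value layers → attenuation 2^(−4.219) = 0.05370.
Combined: 4.661 × 0.05370 = 0.2503 mR/h.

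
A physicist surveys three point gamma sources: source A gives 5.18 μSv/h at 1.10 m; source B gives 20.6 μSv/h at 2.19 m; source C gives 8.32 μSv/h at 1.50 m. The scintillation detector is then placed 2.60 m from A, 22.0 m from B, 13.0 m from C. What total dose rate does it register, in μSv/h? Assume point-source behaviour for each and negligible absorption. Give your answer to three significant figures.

1.24 μSv/h

By superposition, sum each source's inverse-square contribution:
A: 5.18 × (1.10/2.60)² = 0.9272 μSv/h
B: 20.6 × (2.19/22.0)² = 0.2041 μSv/h
C: 8.32 × (1.50/13.0)² = 0.1108 μSv/h
Total = 0.9272 + 0.2041 + 0.1108 = 1.242 μSv/h.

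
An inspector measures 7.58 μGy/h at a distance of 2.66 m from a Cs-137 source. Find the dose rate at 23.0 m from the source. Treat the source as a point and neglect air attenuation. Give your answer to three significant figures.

0.101 μGy/h

Intensity scales as (d₁/d₂)², so the rate at 23.0 m is
(2.66/23.0)² = 0.01338, so 7.58 × 0.01338 = 0.1014 μGy/h.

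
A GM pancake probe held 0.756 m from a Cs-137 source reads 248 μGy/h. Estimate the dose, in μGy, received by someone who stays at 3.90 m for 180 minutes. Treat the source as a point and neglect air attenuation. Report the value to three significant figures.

28.0 μGy

By the inverse-square law, rate at 3.90 m:
(0.756/3.90)² = 0.03758, so 248 × 0.03758 = 9.320 μGy/h.
Dose = rate × time = 9.320 μGy/h × 3.000 h = 27.96 μGy.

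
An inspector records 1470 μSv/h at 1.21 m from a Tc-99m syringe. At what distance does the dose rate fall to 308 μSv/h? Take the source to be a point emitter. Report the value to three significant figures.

Using I₁d₁² = I₂d₂², d₂ = d₁·√(I₁/I₂).
I₁/I₂ = 1470/308 = 4.773, so d₂ = 1.21 × √4.773 = 2.644 m.

2.64 m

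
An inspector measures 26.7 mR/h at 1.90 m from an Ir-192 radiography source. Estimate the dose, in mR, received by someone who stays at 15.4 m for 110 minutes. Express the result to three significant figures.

0.745 mR

Using I₁d₁² = I₂d₂², rate at 15.4 m:
(1.90/15.4)² = 0.01522, so 26.7 × 0.01522 = 0.4064 mR/h.
Dose = rate × time = 0.4064 mR/h × 1.833 h = 0.7449 mR.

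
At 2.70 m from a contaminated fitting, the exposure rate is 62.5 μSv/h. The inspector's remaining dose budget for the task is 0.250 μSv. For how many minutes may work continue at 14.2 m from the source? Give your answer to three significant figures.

6.64 min

Since intensity falls as 1/r², rate at 14.2 m:
62.5 × (2.70/14.2)² = 62.5 × 0.03615 = 2.259 μSv/h.
Stay time = 0.250 μSv ÷ 2.259 μSv/h = 0.1107 h = 6.642 min.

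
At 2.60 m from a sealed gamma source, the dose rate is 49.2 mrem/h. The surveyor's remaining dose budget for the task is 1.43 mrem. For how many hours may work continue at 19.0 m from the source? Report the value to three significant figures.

1.55 h

Intensity scales as (d₁/d₂)², so rate at 19.0 m:
(2.60/19.0)² = 0.01873, so 49.2 × 0.01873 = 0.9215 mrem/h.
Stay time = 1.43 mrem ÷ 0.9215 mrem/h = 1.552 h.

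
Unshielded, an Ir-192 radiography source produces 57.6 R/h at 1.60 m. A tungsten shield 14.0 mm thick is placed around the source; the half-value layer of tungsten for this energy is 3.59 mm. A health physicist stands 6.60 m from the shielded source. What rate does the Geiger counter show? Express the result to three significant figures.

0.227 R/h

Distance alone: (1.60/6.60)² = 0.05877, so 57.6 × 0.05877 = 3.385 R/h.
Shield: 14.0/3.59 = 3.900 half-value layers → attenuation 2^(−3.900) = 0.06699.
Combined: 3.385 × 0.06699 = 0.2268 R/h.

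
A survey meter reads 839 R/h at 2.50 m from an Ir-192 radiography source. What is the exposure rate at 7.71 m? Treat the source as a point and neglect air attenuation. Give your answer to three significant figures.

By the inverse-square law, the rate at 7.71 m is
(2.50/7.71)² = 0.1051, so 839 × 0.1051 = 88.18 R/h.

88.2 R/h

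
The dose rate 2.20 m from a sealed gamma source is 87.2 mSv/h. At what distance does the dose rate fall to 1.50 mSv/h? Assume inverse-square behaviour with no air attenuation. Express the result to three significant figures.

Since intensity falls as 1/r², d₂ = d₁·√(I₁/I₂).
I₁/I₂ = 87.2/1.50 = 58.13, so d₂ = 2.20 × √58.13 = 16.77 m.

16.8 m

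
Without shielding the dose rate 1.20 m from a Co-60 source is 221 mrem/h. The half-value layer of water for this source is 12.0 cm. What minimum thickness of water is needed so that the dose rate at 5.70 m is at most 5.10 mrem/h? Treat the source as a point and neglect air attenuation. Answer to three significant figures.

At 5.70 m, distance alone gives (1.20/5.70)² = 0.04432, so 221 × 0.04432 = 9.795 mrem/h.
Further attenuation needed: 9.795/5.10 = 1.921.
n = log₂(1.921) = 0.9419 half-value layers.
Thickness = 0.9419 × 12.0 cm = 11.30 cm.

11.3 cm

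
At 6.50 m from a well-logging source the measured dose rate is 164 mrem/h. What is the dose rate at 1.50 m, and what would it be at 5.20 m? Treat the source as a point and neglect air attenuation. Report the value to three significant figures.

3080 mrem/h; 256 mrem/h

Intensity scales as (d₁/d₂)², so
At 1.50 m: (6.50/1.50)² = 18.78, so 164 × 18.78 = 3080 mrem/h
At 5.20 m: 3080 × (1.50/5.20)² = 3080 × 0.08321 = 256.3 mrem/h.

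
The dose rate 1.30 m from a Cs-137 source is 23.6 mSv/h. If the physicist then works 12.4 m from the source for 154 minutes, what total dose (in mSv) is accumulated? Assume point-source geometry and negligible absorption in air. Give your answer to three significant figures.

Using I₁d₁² = I₂d₂², rate at 12.4 m:
23.6 × (1.30/12.4)² = 23.6 × 0.01099 = 0.2594 mSv/h.
Dose = rate × time = 0.2594 mSv/h × 2.567 h = 0.6659 mSv.

0.666 mSv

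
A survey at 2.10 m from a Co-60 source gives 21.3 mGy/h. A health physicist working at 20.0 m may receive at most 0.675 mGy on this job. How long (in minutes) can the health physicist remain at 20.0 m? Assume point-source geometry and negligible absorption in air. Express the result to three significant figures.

Intensity scales as (d₁/d₂)², so rate at 20.0 m:
(2.10/20.0)² = 0.01103, so 21.3 × 0.01103 = 0.2349 mGy/h.
Stay time = 0.675 mGy ÷ 0.2349 mGy/h = 2.874 h = 172.4 min.

172 min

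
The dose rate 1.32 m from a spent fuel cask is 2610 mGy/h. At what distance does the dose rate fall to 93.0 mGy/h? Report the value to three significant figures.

6.99 m

Using I₁d₁² = I₂d₂², d₂ = d₁·√(I₁/I₂).
I₁/I₂ = 2610/93.0 = 28.06, so d₂ = 1.32 × √28.06 = 6.992 m.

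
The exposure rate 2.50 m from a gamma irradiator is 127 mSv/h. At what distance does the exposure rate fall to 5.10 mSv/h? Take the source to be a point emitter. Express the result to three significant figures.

12.5 m

By the inverse-square law, d₂ = d₁·√(I₁/I₂).
I₁/I₂ = 127/5.10 = 24.90, so d₂ = 2.50 × √24.90 = 12.47 m.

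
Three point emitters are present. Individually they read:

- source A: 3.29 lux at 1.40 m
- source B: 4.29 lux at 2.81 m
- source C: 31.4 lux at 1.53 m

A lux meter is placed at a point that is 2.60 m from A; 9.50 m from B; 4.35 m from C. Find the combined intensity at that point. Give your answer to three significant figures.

By superposition, sum each source's inverse-square contribution:
A: 3.29 × (1.40/2.60)² = 0.9539 lux
B: 4.29 × (2.81/9.50)² = 0.3753 lux
C: 31.4 × (1.53/4.35)² = 3.884 lux
Total = 0.9539 + 0.3753 + 3.884 = 5.213 lux.

5.21 lux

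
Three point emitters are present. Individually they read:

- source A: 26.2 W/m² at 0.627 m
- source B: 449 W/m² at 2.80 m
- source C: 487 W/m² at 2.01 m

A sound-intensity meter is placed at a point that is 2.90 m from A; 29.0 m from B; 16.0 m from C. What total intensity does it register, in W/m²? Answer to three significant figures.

Each source contributes Iᵢ·(dᵢ/rᵢ)²; contributions add.
A: 26.2 × (0.627/2.90)² = 1.225 W/m²
B: 449 × (2.80/29.0)² = 4.186 W/m²
C: 487 × (2.01/16.0)² = 7.686 W/m²
Total = 1.225 + 4.186 + 7.686 = 13.10 W/m².

13.1 W/m²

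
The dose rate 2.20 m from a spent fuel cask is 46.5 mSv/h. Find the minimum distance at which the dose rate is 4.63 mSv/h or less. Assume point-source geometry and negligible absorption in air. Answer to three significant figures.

By the inverse-square law, d₂ = d₁·√(I₁/I₂).
I₁/I₂ = 46.5/4.63 = 10.04, so d₂ = 2.20 × √10.04 = 6.971 m.

6.97 m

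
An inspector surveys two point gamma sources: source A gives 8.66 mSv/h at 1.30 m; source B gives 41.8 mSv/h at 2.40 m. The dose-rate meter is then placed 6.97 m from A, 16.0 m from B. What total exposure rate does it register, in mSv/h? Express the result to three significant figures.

Each source contributes Iᵢ·(dᵢ/rᵢ)²; contributions add.
A: 8.66 × (1.30/6.97)² = 0.3013 mSv/h
B: 41.8 × (2.40/16.0)² = 0.9405 mSv/h
Total = 0.3013 + 0.9405 = 1.242 mSv/h.

1.24 mSv/h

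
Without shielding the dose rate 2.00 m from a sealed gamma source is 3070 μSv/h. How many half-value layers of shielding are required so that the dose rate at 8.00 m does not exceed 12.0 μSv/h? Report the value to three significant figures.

4.00 half-value layers

At 8.00 m, distance alone gives 3070 × (2.00/8.00)² = 3070 × 0.06250 = 191.9 μSv/h.
Further attenuation needed: 191.9/12.0 = 15.99.
n = log₂(15.99) = 3.999 half-value layers.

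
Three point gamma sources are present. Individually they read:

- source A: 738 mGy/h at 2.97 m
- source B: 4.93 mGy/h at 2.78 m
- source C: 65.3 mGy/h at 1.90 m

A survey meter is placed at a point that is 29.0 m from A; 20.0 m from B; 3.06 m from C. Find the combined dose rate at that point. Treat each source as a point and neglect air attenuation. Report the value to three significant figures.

By superposition, sum each source's inverse-square contribution:
A: 738 × (2.97/29.0)² = 7.741 mGy/h
B: 4.93 × (2.78/20.0)² = 0.09525 mGy/h
C: 65.3 × (1.90/3.06)² = 25.18 mGy/h
Total = 7.741 + 0.09525 + 25.18 = 33.02 mGy/h.

33.0 mGy/h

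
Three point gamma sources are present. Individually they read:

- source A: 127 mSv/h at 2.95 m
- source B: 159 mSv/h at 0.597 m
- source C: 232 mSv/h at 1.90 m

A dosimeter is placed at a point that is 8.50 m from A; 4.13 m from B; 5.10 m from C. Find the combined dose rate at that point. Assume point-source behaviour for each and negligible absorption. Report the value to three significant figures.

50.8 mSv/h

By superposition, sum each source's inverse-square contribution:
A: 127 × (2.95/8.50)² = 15.30 mSv/h
B: 159 × (0.597/4.13)² = 3.322 mSv/h
C: 232 × (1.90/5.10)² = 32.20 mSv/h
Total = 15.30 + 3.322 + 32.20 = 50.82 mSv/h.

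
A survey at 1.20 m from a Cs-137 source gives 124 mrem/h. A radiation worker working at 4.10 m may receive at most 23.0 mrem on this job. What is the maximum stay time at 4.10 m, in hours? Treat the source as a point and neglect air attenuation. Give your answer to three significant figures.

Applying the 1/r² law, rate at 4.10 m:
(1.20/4.10)² = 0.08566, so 124 × 0.08566 = 10.62 mrem/h.
Stay time = 23.0 mrem ÷ 10.62 mrem/h = 2.166 h.

2.17 h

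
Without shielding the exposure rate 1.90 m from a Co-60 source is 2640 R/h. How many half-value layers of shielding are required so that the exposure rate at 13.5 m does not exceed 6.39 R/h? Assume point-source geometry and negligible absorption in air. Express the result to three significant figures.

3.03 half-value layers

At 13.5 m, distance alone gives (1.90/13.5)² = 0.01981, so 2640 × 0.01981 = 52.30 R/h.
Further attenuation needed: 52.30/6.39 = 8.185.
n = log₂(8.185) = 3.033 half-value layers.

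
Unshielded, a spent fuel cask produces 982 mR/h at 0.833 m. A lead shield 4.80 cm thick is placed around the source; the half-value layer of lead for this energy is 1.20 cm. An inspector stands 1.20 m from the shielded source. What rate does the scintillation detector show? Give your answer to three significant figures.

Distance alone: 982 × (0.833/1.20)² = 982 × 0.4819 = 473.2 mR/h.
Shield: 4.80/1.20 = 4.000 half-value layers → attenuation 2^(−4.000) = 0.06250.
Combined: 473.2 × 0.06250 = 29.57 mR/h.

29.6 mR/h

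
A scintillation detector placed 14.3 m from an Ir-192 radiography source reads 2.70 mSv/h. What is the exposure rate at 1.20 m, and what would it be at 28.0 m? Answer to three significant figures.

383 mSv/h; 0.704 mSv/h

By the inverse-square law,
At 1.20 m: 2.70 × (14.3/1.20)² = 2.70 × 142.0 = 383.4 mSv/h
At 28.0 m: 383.4 × (1.20/28.0)² = 383.4 × 0.001837 = 0.7043 mSv/h.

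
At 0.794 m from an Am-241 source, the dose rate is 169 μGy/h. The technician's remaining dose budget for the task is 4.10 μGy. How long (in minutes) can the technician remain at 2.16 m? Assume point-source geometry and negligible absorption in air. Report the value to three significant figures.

10.8 min

Intensity scales as (d₁/d₂)², so rate at 2.16 m:
(0.794/2.16)² = 0.1351, so 169 × 0.1351 = 22.83 μGy/h.
Stay time = 4.10 μGy ÷ 22.83 μGy/h = 0.1796 h = 10.78 min.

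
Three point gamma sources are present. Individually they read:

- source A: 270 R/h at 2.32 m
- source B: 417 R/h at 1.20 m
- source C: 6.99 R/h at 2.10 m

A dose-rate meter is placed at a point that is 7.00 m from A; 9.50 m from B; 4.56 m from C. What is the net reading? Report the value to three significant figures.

Each source contributes Iᵢ·(dᵢ/rᵢ)²; contributions add.
A: 270 × (2.32/7.00)² = 29.66 R/h
B: 417 × (1.20/9.50)² = 6.654 R/h
C: 6.99 × (2.10/4.56)² = 1.482 R/h
Total = 29.66 + 6.654 + 1.482 = 37.80 R/h.

37.8 R/h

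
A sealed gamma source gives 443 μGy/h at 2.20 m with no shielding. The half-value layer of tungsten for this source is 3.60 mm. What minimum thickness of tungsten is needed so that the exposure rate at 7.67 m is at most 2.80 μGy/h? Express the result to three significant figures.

At 7.67 m, distance alone gives (2.20/7.67)² = 0.08227, so 443 × 0.08227 = 36.45 μGy/h.
Further attenuation needed: 36.45/2.80 = 13.02.
n = log₂(13.02) = 3.703 half-value layers.
Thickness = 3.703 × 3.60 mm = 13.33 mm.

13.3 mm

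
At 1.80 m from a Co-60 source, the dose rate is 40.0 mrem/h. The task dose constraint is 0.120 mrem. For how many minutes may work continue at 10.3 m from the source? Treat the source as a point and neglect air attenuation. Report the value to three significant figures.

5.89 min

Using I₁d₁² = I₂d₂², rate at 10.3 m:
(1.80/10.3)² = 0.03054, so 40.0 × 0.03054 = 1.222 mrem/h.
Stay time = 0.120 mrem ÷ 1.222 mrem/h = 0.09820 h = 5.892 min.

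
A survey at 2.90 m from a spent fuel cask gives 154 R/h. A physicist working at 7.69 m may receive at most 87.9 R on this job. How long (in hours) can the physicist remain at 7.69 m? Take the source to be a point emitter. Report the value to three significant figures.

Intensity scales as (d₁/d₂)², so rate at 7.69 m:
154 × (2.90/7.69)² = 154 × 0.1422 = 21.90 R/h.
Stay time = 87.9 R ÷ 21.90 R/h = 4.014 h.

4.01 h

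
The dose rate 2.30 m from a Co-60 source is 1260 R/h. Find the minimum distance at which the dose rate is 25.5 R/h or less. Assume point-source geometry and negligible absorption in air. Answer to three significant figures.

By the inverse-square law, d₂ = d₁·√(I₁/I₂).
I₁/I₂ = 1260/25.5 = 49.41, so d₂ = 2.30 × √49.41 = 16.17 m.

16.2 m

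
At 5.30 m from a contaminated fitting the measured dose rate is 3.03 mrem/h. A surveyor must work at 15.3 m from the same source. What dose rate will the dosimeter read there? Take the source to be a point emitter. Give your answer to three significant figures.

0.364 mrem/h

Applying the 1/r² law, scaling from 5.30 m to 15.3 m:
(5.30/15.3)² = 0.1200, so 3.03 × 0.1200 = 0.3636 mrem/h.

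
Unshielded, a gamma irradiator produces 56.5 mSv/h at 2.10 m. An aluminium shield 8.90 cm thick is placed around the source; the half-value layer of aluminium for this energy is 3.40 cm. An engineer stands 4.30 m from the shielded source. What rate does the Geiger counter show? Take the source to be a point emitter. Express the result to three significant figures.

2.20 mSv/h

Distance alone: 56.5 × (2.10/4.30)² = 56.5 × 0.2385 = 13.48 mSv/h.
Shield: 8.90/3.40 = 2.618 half-value layers → attenuation 2^(−2.618) = 0.1629.
Combined: 13.48 × 0.1629 = 2.196 mSv/h.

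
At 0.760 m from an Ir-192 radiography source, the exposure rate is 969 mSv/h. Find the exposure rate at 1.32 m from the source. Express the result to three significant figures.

321 mSv/h

Using I₁d₁² = I₂d₂², the rate at 1.32 m is
(0.760/1.32)² = 0.3315, so 969 × 0.3315 = 321.2 mSv/h.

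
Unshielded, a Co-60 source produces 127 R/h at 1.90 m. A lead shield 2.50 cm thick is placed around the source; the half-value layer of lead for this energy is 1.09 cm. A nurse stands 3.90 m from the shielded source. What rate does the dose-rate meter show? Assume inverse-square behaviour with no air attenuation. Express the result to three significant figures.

6.15 R/h

Distance alone: 127 × (1.90/3.90)² = 127 × 0.2373 = 30.14 R/h.
Shield: 2.50/1.09 = 2.294 half-value layers → attenuation 2^(−2.294) = 0.2039.
Combined: 30.14 × 0.2039 = 6.146 R/h.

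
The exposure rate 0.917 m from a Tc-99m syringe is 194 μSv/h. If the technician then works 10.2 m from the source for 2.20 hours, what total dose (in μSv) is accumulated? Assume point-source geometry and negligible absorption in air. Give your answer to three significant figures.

3.45 μSv

Since intensity falls as 1/r², rate at 10.2 m:
(0.917/10.2)² = 0.008082, so 194 × 0.008082 = 1.568 μSv/h.
Dose = rate × time = 1.568 μSv/h × 2.200 h = 3.450 μSv.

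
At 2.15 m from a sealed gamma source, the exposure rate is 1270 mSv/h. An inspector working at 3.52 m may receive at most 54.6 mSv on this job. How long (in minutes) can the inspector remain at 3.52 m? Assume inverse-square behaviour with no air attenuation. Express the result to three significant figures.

6.91 min

Applying the 1/r² law, rate at 3.52 m:
1270 × (2.15/3.52)² = 1270 × 0.3731 = 473.8 mSv/h.
Stay time = 54.6 mSv ÷ 473.8 mSv/h = 0.1152 h = 6.912 min.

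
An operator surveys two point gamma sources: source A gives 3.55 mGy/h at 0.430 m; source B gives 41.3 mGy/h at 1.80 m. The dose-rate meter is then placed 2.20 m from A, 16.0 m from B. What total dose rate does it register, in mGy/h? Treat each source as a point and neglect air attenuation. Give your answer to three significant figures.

0.658 mGy/h

Each source contributes Iᵢ·(dᵢ/rᵢ)²; contributions add.
A: 3.55 × (0.430/2.20)² = 0.1356 mGy/h
B: 41.3 × (1.80/16.0)² = 0.5227 mGy/h
Total = 0.1356 + 0.5227 = 0.6583 mGy/h.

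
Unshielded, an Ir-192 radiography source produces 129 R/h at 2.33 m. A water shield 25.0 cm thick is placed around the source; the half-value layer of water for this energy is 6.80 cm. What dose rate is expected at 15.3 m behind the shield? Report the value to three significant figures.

Distance alone: (2.33/15.3)² = 0.02319, so 129 × 0.02319 = 2.992 R/h.
Shield: 25.0/6.80 = 3.676 half-value layers → attenuation 2^(−3.676) = 0.07824.
Combined: 2.992 × 0.07824 = 0.2341 R/h.

0.234 R/h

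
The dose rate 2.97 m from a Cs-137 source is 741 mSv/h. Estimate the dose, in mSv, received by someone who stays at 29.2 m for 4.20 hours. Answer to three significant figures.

Intensity scales as (d₁/d₂)², so rate at 29.2 m:
741 × (2.97/29.2)² = 741 × 0.01035 = 7.669 mSv/h.
Dose = rate × time = 7.669 mSv/h × 4.200 h = 32.21 mSv.

32.2 mSv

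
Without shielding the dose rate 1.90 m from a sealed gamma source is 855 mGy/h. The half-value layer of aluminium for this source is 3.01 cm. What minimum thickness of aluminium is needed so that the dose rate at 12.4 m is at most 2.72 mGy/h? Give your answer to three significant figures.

At 12.4 m, distance alone gives (1.90/12.4)² = 0.02348, so 855 × 0.02348 = 20.08 mGy/h.
Further attenuation needed: 20.08/2.72 = 7.382.
n = log₂(7.382) = 2.884 half-value layers.
Thickness = 2.884 × 3.01 cm = 8.681 cm.

8.68 cm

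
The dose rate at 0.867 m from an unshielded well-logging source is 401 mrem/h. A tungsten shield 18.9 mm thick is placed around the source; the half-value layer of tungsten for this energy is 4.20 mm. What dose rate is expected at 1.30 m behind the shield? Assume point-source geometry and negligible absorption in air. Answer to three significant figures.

Distance alone: 401 × (0.867/1.30)² = 401 × 0.4448 = 178.4 mrem/h.
Shield: 18.9/4.20 = 4.500 half-value layers → attenuation 2^(−4.500) = 0.04419.
Combined: 178.4 × 0.04419 = 7.883 mrem/h.

7.88 mrem/h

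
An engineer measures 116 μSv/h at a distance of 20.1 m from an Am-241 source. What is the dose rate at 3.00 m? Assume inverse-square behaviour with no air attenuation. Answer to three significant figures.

By the inverse-square law, the rate at 3.00 m is
(20.1/3.00)² = 44.89, so 116 × 44.89 = 5207 μSv/h.

5210 μSv/h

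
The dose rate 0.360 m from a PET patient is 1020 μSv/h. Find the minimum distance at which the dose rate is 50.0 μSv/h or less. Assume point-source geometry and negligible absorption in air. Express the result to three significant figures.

1.63 m

Since intensity falls as 1/r², d₂ = d₁·√(I₁/I₂).
I₁/I₂ = 1020/50.0 = 20.40, so d₂ = 0.360 × √20.40 = 1.626 m.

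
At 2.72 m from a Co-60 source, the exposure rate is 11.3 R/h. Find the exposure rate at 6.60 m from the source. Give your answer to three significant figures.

Since intensity falls as 1/r², the rate at 6.60 m is
(2.72/6.60)² = 0.1698, so 11.3 × 0.1698 = 1.919 R/h.

1.92 R/h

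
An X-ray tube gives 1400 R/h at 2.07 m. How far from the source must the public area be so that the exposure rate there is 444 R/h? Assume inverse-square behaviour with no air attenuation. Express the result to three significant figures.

3.68 m

Intensity scales as (d₁/d₂)², so d₂ = d₁·√(I₁/I₂).
I₁/I₂ = 1400/444 = 3.153, so d₂ = 2.07 × √3.153 = 3.676 m.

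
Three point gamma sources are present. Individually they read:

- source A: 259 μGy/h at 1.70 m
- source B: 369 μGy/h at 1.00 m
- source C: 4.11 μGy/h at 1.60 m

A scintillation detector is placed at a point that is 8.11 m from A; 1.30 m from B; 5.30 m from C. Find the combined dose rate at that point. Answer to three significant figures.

230 μGy/h

By superposition, sum each source's inverse-square contribution:
A: 259 × (1.70/8.11)² = 11.38 μGy/h
B: 369 × (1.00/1.30)² = 218.3 μGy/h
C: 4.11 × (1.60/5.30)² = 0.3746 μGy/h
Total = 11.38 + 218.3 + 0.3746 = 230.1 μGy/h.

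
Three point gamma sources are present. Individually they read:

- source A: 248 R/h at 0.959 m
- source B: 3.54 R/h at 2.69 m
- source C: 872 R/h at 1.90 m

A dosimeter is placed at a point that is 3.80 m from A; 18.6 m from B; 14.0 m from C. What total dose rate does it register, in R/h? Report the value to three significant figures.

31.9 R/h

By superposition, sum each source's inverse-square contribution:
A: 248 × (0.959/3.80)² = 15.80 R/h
B: 3.54 × (2.69/18.6)² = 0.07404 R/h
C: 872 × (1.90/14.0)² = 16.06 R/h
Total = 15.80 + 0.07404 + 16.06 = 31.93 R/h.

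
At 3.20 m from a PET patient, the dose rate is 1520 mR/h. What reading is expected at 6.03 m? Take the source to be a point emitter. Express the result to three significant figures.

428 mR/h

Applying the 1/r² law, the rate at 6.03 m is
1520 × (3.20/6.03)² = 1520 × 0.2816 = 428.0 mR/h.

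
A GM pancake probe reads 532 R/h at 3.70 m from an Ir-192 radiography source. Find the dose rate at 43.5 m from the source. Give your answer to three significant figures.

3.85 R/h

Since intensity falls as 1/r², the rate at 43.5 m is
(3.70/43.5)² = 0.007235, so 532 × 0.007235 = 3.849 R/h.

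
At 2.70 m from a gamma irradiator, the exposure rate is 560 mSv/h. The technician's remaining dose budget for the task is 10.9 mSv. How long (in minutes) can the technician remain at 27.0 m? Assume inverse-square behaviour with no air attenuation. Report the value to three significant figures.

117 min

Using I₁d₁² = I₂d₂², rate at 27.0 m:
560 × (2.70/27.0)² = 560 × 0.01000 = 5.600 mSv/h.
Stay time = 10.9 mSv ÷ 5.600 mSv/h = 1.946 h = 116.8 min.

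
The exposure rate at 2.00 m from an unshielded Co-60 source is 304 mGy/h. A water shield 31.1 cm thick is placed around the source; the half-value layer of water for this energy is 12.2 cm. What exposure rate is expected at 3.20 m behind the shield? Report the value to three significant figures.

Distance alone: 304 × (2.00/3.20)² = 304 × 0.3906 = 118.7 mGy/h.
Shield: 31.1/12.2 = 2.549 half-value layers → attenuation 2^(−2.549) = 0.1709.
Combined: 118.7 × 0.1709 = 20.29 mGy/h.

20.3 mGy/h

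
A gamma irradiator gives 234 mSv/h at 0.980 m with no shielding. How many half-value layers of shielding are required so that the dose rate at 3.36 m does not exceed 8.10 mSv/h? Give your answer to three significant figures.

At 3.36 m, distance alone gives 234 × (0.980/3.36)² = 234 × 0.08507 = 19.91 mSv/h.
Further attenuation needed: 19.91/8.10 = 2.458.
n = log₂(2.458) = 1.297 half-value layers.

1.30 half-value layers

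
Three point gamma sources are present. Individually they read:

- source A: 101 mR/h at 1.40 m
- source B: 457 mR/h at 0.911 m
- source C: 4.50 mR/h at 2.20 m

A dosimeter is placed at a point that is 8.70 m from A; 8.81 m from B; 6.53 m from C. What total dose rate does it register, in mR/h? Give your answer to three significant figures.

8.01 mR/h

Each source contributes Iᵢ·(dᵢ/rᵢ)²; contributions add.
A: 101 × (1.40/8.70)² = 2.615 mR/h
B: 457 × (0.911/8.81)² = 4.887 mR/h
C: 4.50 × (2.20/6.53)² = 0.5108 mR/h
Total = 2.615 + 4.887 + 0.5108 = 8.013 mR/h.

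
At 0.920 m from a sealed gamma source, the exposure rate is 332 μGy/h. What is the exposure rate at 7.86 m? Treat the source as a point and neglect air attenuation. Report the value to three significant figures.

Applying the 1/r² law, the rate at 7.86 m is
332 × (0.920/7.86)² = 332 × 0.01370 = 4.548 μGy/h.

4.55 μGy/h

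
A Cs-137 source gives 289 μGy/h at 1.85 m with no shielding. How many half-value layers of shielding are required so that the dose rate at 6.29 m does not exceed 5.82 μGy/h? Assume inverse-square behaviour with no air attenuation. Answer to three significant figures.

2.10 half-value layers

At 6.29 m, distance alone gives (1.85/6.29)² = 0.08651, so 289 × 0.08651 = 25.00 μGy/h.
Further attenuation needed: 25.00/5.82 = 4.296.
n = log₂(4.296) = 2.103 half-value layers.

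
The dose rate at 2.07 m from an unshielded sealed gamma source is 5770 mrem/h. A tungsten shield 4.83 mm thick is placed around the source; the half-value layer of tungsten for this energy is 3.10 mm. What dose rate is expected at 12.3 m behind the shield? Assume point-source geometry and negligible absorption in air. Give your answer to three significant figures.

Distance alone: 5770 × (2.07/12.3)² = 5770 × 0.02832 = 163.4 mrem/h.
Shield: 4.83/3.10 = 1.558 half-value layers → attenuation 2^(−1.558) = 0.3396.
Combined: 163.4 × 0.3396 = 55.49 mrem/h.

55.5 mrem/h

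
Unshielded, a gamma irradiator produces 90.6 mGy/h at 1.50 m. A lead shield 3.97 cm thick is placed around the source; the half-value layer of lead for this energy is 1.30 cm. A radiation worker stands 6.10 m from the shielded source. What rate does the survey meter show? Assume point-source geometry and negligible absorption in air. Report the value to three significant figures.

0.660 mGy/h

Distance alone: 90.6 × (1.50/6.10)² = 90.6 × 0.06047 = 5.479 mGy/h.
Shield: 3.97/1.30 = 3.054 half-value layers → attenuation 2^(−3.054) = 0.1204.
Combined: 5.479 × 0.1204 = 0.6597 mGy/h.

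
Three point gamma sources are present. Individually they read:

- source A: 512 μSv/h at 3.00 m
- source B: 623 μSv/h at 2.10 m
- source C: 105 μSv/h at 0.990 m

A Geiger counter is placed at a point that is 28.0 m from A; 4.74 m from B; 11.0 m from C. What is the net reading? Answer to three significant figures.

129 μSv/h

By superposition, sum each source's inverse-square contribution:
A: 512 × (3.00/28.0)² = 5.878 μSv/h
B: 623 × (2.10/4.74)² = 122.3 μSv/h
C: 105 × (0.990/11.0)² = 0.8505 μSv/h
Total = 5.878 + 122.3 + 0.8505 = 129.0 μSv/h.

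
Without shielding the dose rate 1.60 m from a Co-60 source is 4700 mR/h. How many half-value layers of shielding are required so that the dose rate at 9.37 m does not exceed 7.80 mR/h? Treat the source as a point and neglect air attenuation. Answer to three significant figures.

4.14 half-value layers

At 9.37 m, distance alone gives (1.60/9.37)² = 0.02916, so 4700 × 0.02916 = 137.1 mR/h.
Further attenuation needed: 137.1/7.80 = 17.58.
n = log₂(17.58) = 4.136 half-value layers.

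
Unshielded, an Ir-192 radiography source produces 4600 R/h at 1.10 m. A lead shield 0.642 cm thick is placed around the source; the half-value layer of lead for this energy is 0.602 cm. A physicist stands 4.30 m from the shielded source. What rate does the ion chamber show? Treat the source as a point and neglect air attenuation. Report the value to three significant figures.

144 R/h

Distance alone: 4600 × (1.10/4.30)² = 4600 × 0.06544 = 301.0 R/h.
Shield: 0.642/0.602 = 1.066 half-value layers → attenuation 2^(−1.066) = 0.4776.
Combined: 301.0 × 0.4776 = 143.8 R/h.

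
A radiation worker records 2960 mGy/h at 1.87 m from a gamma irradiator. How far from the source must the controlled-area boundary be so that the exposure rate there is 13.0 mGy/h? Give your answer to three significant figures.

28.2 m

Since intensity falls as 1/r², d₂ = d₁·√(I₁/I₂).
I₁/I₂ = 2960/13.0 = 227.7, so d₂ = 1.87 × √227.7 = 28.22 m.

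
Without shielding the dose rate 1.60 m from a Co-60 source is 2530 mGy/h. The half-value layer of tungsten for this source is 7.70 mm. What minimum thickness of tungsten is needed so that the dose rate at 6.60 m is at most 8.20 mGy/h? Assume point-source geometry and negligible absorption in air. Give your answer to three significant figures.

32.2 mm

At 6.60 m, distance alone gives 2530 × (1.60/6.60)² = 2530 × 0.05877 = 148.7 mGy/h.
Further attenuation needed: 148.7/8.20 = 18.13.
n = log₂(18.13) = 4.180 half-value layers.
Thickness = 4.180 × 7.70 mm = 32.19 mm.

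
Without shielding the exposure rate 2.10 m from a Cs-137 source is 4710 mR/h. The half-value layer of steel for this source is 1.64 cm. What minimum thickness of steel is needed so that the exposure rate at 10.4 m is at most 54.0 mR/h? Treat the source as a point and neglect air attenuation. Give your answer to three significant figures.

At 10.4 m, distance alone gives (2.10/10.4)² = 0.04077, so 4710 × 0.04077 = 192.0 mR/h.
Further attenuation needed: 192.0/54.0 = 3.556.
n = log₂(3.556) = 1.830 half-value layers.
Thickness = 1.830 × 1.64 cm = 3.001 cm.

3.00 cm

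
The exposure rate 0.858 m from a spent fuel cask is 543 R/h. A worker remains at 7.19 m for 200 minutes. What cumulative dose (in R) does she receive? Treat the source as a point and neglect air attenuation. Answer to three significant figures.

25.8 R

Since intensity falls as 1/r², rate at 7.19 m:
(0.858/7.19)² = 0.01424, so 543 × 0.01424 = 7.732 R/h.
Dose = rate × time = 7.732 R/h × 3.333 h = 25.77 R.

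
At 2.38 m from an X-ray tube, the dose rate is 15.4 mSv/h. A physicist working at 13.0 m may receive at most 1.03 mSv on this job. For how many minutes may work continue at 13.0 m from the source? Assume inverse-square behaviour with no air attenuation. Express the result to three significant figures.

Intensity scales as (d₁/d₂)², so rate at 13.0 m:
15.4 × (2.38/13.0)² = 15.4 × 0.03352 = 0.5162 mSv/h.
Stay time = 1.03 mSv ÷ 0.5162 mSv/h = 1.995 h = 119.7 min.

120 min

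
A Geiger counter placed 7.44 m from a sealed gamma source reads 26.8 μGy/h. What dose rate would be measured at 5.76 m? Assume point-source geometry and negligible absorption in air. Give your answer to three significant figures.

44.7 μGy/h

Applying the 1/r² law, scaling from 7.44 m to 5.76 m:
(7.44/5.76)² = 1.668, so 26.8 × 1.668 = 44.70 μGy/h.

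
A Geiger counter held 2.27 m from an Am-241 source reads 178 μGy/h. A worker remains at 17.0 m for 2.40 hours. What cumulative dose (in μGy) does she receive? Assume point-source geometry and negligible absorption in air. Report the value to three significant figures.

Since intensity falls as 1/r², rate at 17.0 m:
178 × (2.27/17.0)² = 178 × 0.01783 = 3.174 μGy/h.
Dose = rate × time = 3.174 μGy/h × 2.400 h = 7.618 μGy.

7.62 μGy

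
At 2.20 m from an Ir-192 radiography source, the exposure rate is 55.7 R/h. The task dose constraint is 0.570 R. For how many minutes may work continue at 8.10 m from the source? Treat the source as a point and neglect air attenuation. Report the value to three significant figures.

Since intensity falls as 1/r², rate at 8.10 m:
55.7 × (2.20/8.10)² = 55.7 × 0.07377 = 4.109 R/h.
Stay time = 0.570 R ÷ 4.109 R/h = 0.1387 h = 8.322 min.

8.32 min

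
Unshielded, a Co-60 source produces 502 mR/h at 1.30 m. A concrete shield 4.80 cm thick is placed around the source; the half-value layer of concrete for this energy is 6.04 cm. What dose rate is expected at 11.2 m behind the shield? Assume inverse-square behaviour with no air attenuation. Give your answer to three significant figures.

3.90 mR/h

Distance alone: 502 × (1.30/11.2)² = 502 × 0.01347 = 6.762 mR/h.
Shield: 4.80/6.04 = 0.7947 half-value layers → attenuation 2^(−0.7947) = 0.5765.
Combined: 6.762 × 0.5765 = 3.898 mR/h.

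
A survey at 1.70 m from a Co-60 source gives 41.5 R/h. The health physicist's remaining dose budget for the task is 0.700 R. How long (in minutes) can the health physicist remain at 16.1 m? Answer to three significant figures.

90.8 min

Since intensity falls as 1/r², rate at 16.1 m:
(1.70/16.1)² = 0.01115, so 41.5 × 0.01115 = 0.4627 R/h.
Stay time = 0.700 R ÷ 0.4627 R/h = 1.513 h = 90.78 min.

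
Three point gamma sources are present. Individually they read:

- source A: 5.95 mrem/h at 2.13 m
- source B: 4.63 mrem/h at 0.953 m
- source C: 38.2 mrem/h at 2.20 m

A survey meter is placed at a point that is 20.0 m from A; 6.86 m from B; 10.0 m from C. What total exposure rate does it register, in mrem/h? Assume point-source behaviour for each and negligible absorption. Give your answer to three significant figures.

Each source contributes Iᵢ·(dᵢ/rᵢ)²; contributions add.
A: 5.95 × (2.13/20.0)² = 0.06749 mrem/h
B: 4.63 × (0.953/6.86)² = 0.08935 mrem/h
C: 38.2 × (2.20/10.0)² = 1.849 mrem/h
Total = 0.06749 + 0.08935 + 1.849 = 2.006 mrem/h.

2.01 mrem/h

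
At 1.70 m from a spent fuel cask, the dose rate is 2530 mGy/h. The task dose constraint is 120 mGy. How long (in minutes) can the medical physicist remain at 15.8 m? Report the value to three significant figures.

246 min

Using I₁d₁² = I₂d₂², rate at 15.8 m:
2530 × (1.70/15.8)² = 2530 × 0.01158 = 29.30 mGy/h.
Stay time = 120 mGy ÷ 29.30 mGy/h = 4.096 h = 245.8 min.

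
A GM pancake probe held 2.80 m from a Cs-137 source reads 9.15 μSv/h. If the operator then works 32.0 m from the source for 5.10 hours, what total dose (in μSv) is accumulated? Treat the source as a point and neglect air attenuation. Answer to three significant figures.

Intensity scales as (d₁/d₂)², so rate at 32.0 m:
9.15 × (2.80/32.0)² = 9.15 × 0.007656 = 0.07005 μSv/h.
Dose = rate × time = 0.07005 μSv/h × 5.100 h = 0.3573 μSv.

0.357 μSv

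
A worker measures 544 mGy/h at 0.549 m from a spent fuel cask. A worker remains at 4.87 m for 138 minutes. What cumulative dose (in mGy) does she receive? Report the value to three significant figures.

Using I₁d₁² = I₂d₂², rate at 4.87 m:
544 × (0.549/4.87)² = 544 × 0.01271 = 6.914 mGy/h.
Dose = rate × time = 6.914 mGy/h × 2.300 h = 15.90 mGy.

15.9 mGy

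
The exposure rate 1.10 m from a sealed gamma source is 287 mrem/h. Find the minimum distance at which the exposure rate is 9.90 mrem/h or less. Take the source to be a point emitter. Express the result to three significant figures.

Since intensity falls as 1/r², d₂ = d₁·√(I₁/I₂).
I₁/I₂ = 287/9.90 = 28.99, so d₂ = 1.10 × √28.99 = 5.923 m.

5.92 m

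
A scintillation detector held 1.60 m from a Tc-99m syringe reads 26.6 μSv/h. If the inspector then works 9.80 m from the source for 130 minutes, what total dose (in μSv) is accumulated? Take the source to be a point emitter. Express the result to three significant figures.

Since intensity falls as 1/r², rate at 9.80 m:
(1.60/9.80)² = 0.02666, so 26.6 × 0.02666 = 0.7092 μSv/h.
Dose = rate × time = 0.7092 μSv/h × 2.167 h = 1.537 μSv.

1.54 μSv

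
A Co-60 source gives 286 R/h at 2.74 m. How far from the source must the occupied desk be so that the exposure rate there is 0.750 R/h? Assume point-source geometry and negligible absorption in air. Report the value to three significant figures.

53.5 m

Using I₁d₁² = I₂d₂², d₂ = d₁·√(I₁/I₂).
I₁/I₂ = 286/0.750 = 381.3, so d₂ = 2.74 × √381.3 = 53.50 m.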